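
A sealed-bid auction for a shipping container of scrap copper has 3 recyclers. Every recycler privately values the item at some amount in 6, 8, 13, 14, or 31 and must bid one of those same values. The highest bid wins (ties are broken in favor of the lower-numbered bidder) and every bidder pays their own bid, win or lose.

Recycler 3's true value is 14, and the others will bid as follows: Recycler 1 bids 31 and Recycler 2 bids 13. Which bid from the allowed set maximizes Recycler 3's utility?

6

Bid 6: loses but pays 6, utility -6.
Bid 8: loses but pays 8, utility -8.
Bid 13: loses but pays 13, utility -13.
Bid 14: loses but pays 14, utility -14.
Bid 31: loses but pays 31, utility -31.
The best choice is 6 with utility -6.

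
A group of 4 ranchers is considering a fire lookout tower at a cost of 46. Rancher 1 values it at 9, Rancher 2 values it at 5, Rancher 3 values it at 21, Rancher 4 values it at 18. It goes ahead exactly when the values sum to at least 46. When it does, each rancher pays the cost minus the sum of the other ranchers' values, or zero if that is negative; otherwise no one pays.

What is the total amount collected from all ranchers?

Total value 53 ≥ cost 46, so it is built.
Rancher 1: others sum to 44; max(0, 46 - 44) = 2.
Rancher 2: others sum to 48; max(0, 46 - 48) = 0.
Rancher 3: others sum to 32; max(0, 46 - 32) = 14.
Rancher 4: others sum to 35; max(0, 46 - 35) = 11.
Total collected = 2 + 0 + 14 + 11 = 27.

27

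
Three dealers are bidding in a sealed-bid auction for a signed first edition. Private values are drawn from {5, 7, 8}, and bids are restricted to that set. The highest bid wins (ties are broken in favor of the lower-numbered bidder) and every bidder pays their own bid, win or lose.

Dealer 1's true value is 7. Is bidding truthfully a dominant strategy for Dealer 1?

Consider the case where Dealer 2 bids 5 and Dealer 3 bids 5.
Truthful bid 7: wins, pays 7, utility 7 - 7 = 0.
Bid 5 instead: wins, pays 5, utility 7 - 5 = 2.
Since 2 > 0, bidding 5 is strictly better here, so truthful bidding is not dominant.

No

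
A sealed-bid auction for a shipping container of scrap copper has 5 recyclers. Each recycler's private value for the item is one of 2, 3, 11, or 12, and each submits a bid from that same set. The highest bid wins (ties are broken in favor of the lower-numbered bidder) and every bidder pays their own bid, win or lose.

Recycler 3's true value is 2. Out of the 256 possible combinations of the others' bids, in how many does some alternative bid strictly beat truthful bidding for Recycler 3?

Others bid (2, 2, 2, 2): truth gives -2; bid 3 gives -1 > -2. Violating.
Others bid (2, 2, 2, 3): truth gives -2; bid 3 gives -1 > -2. Violating.
Others bid (2, 2, 3, 2): truth gives -2; bid 3 gives -1 > -2. Violating.
Others bid (2, 2, 3, 3): truth gives -2; bid 3 gives -1 > -2. Violating.
Others bid (2, 2, 2, 11): truth gives -2; no alternative beats it.
Others bid (2, 2, 2, 12): truth gives -2; no alternative beats it.
(Checking all 256 profiles: 4 have a profitable deviation, 252 do not.)

4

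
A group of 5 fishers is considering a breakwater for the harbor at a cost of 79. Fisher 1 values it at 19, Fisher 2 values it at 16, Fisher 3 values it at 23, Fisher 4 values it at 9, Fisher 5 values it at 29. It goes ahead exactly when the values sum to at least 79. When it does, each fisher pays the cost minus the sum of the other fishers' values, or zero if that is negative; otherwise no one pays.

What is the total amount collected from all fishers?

20

Total value 96 ≥ cost 79, so it is built.
Fisher 1: others sum to 77; max(0, 79 - 77) = 2.
Fisher 2: others sum to 80; max(0, 79 - 80) = 0.
Fisher 3: others sum to 73; max(0, 79 - 73) = 6.
Fisher 4: others sum to 87; max(0, 79 - 87) = 0.
Fisher 5: others sum to 67; max(0, 79 - 67) = 12.
Total collected = 2 + 0 + 6 + 0 + 12 = 20.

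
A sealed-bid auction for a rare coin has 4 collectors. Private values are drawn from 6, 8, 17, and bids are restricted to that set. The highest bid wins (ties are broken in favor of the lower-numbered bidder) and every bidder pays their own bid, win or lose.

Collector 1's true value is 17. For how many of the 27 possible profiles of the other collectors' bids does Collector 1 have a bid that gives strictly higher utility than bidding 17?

Others bid (6, 6, 6): truth gives 0; bid 6 gives 11 > 0. Violating.
Others bid (6, 6, 8): truth gives 0; bid 8 gives 9 > 0. Violating.
Others bid (6, 8, 6): truth gives 0; bid 8 gives 9 > 0. Violating.
Others bid (6, 8, 8): truth gives 0; bid 8 gives 9 > 0. Violating.
Others bid (6, 6, 17): truth gives 0; no alternative beats it.
Others bid (6, 8, 17): truth gives 0; no alternative beats it.
(Checking all 27 profiles: 8 have a profitable deviation, 19 do not.)

8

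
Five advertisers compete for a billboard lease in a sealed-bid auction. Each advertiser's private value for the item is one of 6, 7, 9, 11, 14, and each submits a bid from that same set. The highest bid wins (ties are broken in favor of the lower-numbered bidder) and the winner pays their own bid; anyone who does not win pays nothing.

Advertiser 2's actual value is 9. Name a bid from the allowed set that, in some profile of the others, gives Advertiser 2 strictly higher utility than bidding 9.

Suppose Advertiser 1 bids 6, Advertiser 3 bids 6, Advertiser 4 bids 6 and Advertiser 5 bids 6.
Bid 9: wins, pays 9, utility 9 - 9 = 0.
Bid 7: wins, pays 7, utility 9 - 7 = 2.
So bidding 7 beats truth here (2 > 0).

7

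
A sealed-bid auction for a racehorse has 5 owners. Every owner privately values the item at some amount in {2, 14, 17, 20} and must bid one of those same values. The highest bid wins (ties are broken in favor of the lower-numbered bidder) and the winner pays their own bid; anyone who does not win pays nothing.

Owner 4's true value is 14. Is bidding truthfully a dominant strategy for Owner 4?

Check each profile of the others' bids and compare truth against every alternative bid.
Others bid (2, 2, 2, 2): truth gives 0, best alternative gives 0.
Others bid (2, 2, 2, 14): truth gives 0, best alternative gives 0.
Others bid (2, 2, 2, 17): truth gives 0, best alternative gives 0.
Others bid (2, 2, 2, 20): truth gives 0, best alternative gives 0.
Others bid (2, 2, 14, 2): truth gives 0, best alternative gives 0.
Others bid (2, 2, 14, 14): truth gives 0, best alternative gives 0.
(Remaining 250 profiles checked similarly; truth is weakly best in each.)
In every case the truthful bid is at least as good as any alternative, so it is a dominant strategy.

Yes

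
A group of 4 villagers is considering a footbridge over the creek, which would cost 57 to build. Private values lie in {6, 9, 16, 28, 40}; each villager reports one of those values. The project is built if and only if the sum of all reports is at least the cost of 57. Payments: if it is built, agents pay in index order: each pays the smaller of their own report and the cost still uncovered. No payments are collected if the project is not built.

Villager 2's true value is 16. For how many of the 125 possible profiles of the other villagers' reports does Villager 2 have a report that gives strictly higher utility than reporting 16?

Others report (6, 6, 40): truth gives 0; report 6 gives 10 > 0. Violating.
Others report (6, 9, 40): truth gives 0; report 6 gives 10 > 0. Violating.
Others report (6, 16, 28): truth gives 0; report 9 gives 7 > 0. Violating.
Others report (6, 16, 40): truth gives 0; report 6 gives 10 > 0. Violating.
Others report (6, 6, 6): truth gives 0; no alternative beats it.
Others report (6, 6, 9): truth gives 0; no alternative beats it.
(Checking all 125 profiles: 87 have a profitable deviation, 38 do not.)

87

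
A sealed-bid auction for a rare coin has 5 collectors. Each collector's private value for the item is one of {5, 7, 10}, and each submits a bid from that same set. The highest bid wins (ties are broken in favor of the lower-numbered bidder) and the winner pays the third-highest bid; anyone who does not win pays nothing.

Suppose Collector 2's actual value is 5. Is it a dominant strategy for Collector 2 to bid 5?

Yes

Check each profile of the others' bids and compare truth against every alternative bid.
Others bid (5, 5, 7, 7): truth gives 0, best alternative gives -2.
Others bid (5, 7, 5, 7): truth gives 0, best alternative gives -2.
Others bid (5, 7, 7, 5): truth gives 0, best alternative gives -2.
Others bid (5, 7, 7, 7): truth gives 0, best alternative gives -2.
Others bid (5, 5, 5, 5): truth gives 0, best alternative gives 0.
Others bid (5, 5, 5, 7): truth gives 0, best alternative gives 0.
(Remaining 75 profiles checked similarly; truth is weakly best in each.)
In every case the truthful bid is at least as good as any alternative, so it is a dominant strategy.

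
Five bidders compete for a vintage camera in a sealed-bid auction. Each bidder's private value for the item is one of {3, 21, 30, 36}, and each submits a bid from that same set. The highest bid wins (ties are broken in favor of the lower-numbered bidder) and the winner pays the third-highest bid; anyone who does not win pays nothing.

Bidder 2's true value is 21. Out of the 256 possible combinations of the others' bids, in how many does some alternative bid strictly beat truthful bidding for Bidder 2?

8

Others bid (3, 3, 3, 30): truth gives 0; bid 30 gives 18 > 0. Violating.
Others bid (3, 3, 3, 36): truth gives 0; bid 36 gives 18 > 0. Violating.
Others bid (3, 3, 30, 3): truth gives 0; bid 30 gives 18 > 0. Violating.
Others bid (3, 3, 36, 3): truth gives 0; bid 36 gives 18 > 0. Violating.
Others bid (3, 3, 3, 3): truth gives 18; no alternative beats it.
Others bid (3, 3, 3, 21): truth gives 18; no alternative beats it.
(Checking all 256 profiles: 8 have a profitable deviation, 248 do not.)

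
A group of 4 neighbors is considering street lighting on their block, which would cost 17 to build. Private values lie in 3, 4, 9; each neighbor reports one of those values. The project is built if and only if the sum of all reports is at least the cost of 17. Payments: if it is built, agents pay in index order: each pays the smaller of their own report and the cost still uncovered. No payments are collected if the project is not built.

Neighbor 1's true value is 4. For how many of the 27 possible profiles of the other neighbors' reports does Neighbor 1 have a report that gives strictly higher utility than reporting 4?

19

Others report (3, 3, 9): truth gives 0; report 3 gives 1 > 0. Violating.
Others report (3, 4, 9): truth gives 0; report 3 gives 1 > 0. Violating.
Others report (3, 9, 3): truth gives 0; report 3 gives 1 > 0. Violating.
Others report (3, 9, 4): truth gives 0; report 3 gives 1 > 0. Violating.
Others report (3, 3, 3): truth gives 0; no alternative beats it.
Others report (3, 3, 4): truth gives 0; no alternative beats it.
(Checking all 27 profiles: 19 have a profitable deviation, 8 do not.)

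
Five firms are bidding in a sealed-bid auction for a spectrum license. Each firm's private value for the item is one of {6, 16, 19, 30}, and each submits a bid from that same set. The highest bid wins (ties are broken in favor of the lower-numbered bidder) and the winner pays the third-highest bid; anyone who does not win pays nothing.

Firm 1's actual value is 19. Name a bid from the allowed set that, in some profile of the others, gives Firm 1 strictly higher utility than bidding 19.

Suppose Firm 2 bids 6, Firm 3 bids 6, Firm 4 bids 6 and Firm 5 bids 30.
Bid 19: loses, pays 0, utility 0.
Bid 30: wins, pays 6, utility 19 - 6 = 13.
So bidding 30 beats truth here (13 > 0).

30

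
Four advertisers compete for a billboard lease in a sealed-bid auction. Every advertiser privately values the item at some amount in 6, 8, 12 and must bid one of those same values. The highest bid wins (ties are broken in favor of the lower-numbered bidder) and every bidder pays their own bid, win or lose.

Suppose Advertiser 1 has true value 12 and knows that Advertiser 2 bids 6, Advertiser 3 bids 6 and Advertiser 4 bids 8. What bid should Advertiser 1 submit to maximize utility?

8

Bid 6: loses but pays 6, utility -6.
Bid 8: wins, pays 8, utility 12 - 8 = 4.
Bid 12: wins, pays 12, utility 12 - 12 = 0.
The best choice is 8 with utility 4.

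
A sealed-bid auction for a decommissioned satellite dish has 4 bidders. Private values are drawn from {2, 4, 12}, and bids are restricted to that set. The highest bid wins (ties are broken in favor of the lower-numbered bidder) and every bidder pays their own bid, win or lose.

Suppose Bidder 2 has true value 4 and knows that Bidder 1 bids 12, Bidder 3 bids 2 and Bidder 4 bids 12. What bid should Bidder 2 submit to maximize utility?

2

Bid 2: loses but pays 2, utility -2.
Bid 4: loses but pays 4, utility -4.
Bid 12: loses but pays 12, utility -12.
The best choice is 2 with utility -2.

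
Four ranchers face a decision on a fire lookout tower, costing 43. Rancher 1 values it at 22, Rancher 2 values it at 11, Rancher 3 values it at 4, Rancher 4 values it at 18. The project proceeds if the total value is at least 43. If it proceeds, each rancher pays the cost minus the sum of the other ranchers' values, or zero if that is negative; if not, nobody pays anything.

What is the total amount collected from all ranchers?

Total value 55 ≥ cost 43, so it is built.
Rancher 1: others sum to 33; max(0, 43 - 33) = 10.
Rancher 2: others sum to 44; max(0, 43 - 44) = 0.
Rancher 3: others sum to 51; max(0, 43 - 51) = 0.
Rancher 4: others sum to 37; max(0, 43 - 37) = 6.
Total collected = 10 + 0 + 0 + 6 = 16.

16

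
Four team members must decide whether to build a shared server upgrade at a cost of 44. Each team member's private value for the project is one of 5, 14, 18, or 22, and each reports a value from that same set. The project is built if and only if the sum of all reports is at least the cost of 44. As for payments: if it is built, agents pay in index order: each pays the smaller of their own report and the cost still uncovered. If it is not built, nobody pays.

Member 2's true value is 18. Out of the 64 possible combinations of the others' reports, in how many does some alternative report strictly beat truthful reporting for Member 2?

Others report (5, 5, 22): truth gives 0; report 14 gives 4 > 0. Violating.
Others report (5, 14, 14): truth gives 0; report 14 gives 4 > 0. Violating.
Others report (5, 14, 18): truth gives 0; report 14 gives 4 > 0. Violating.
Others report (5, 14, 22): truth gives 0; report 5 gives 13 > 0. Violating.
Others report (5, 5, 5): truth gives 0; no alternative beats it.
Others report (5, 5, 14): truth gives 0; no alternative beats it.
(Checking all 64 profiles: 57 have a profitable deviation, 7 do not.)

57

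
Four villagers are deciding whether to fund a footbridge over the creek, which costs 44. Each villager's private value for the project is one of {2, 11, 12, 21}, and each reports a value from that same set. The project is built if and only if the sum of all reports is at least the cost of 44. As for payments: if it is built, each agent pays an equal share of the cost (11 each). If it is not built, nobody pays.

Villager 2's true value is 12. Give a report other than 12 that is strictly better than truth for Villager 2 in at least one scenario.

21

Suppose Villager 1 reports 2, Villager 3 reports 2 and Villager 4 reports 21.
Report 12: project not built, utility 0.
Report 21: project built, pays 11, utility 12 - 11 = 1.
So reporting 21 beats truth here (1 > 0).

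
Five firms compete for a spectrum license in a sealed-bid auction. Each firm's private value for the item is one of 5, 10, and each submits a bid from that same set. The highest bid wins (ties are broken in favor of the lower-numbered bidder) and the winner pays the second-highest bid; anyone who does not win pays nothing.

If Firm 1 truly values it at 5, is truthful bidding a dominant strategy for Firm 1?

Check each profile of the others' bids and compare truth against every alternative bid.
Others bid (5, 5, 5, 10): truth gives 0, best alternative gives -5.
Others bid (5, 5, 10, 5): truth gives 0, best alternative gives -5.
Others bid (5, 5, 10, 10): truth gives 0, best alternative gives -5.
Others bid (5, 10, 5, 5): truth gives 0, best alternative gives -5.
Others bid (5, 10, 5, 10): truth gives 0, best alternative gives -5.
Others bid (5, 10, 10, 5): truth gives 0, best alternative gives -5.
(Remaining 10 profiles checked similarly; truth is weakly best in each.)
In every case the truthful bid is at least as good as any alternative, so it is a dominant strategy.

Yes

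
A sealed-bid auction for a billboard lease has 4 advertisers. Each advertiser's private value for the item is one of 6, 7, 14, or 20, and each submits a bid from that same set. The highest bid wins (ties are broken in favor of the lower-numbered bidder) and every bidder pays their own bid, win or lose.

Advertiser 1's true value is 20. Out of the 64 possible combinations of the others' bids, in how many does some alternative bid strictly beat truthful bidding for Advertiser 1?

Others bid (6, 6, 6): truth gives 0; bid 6 gives 14 > 0. Violating.
Others bid (6, 6, 7): truth gives 0; bid 7 gives 13 > 0. Violating.
Others bid (6, 6, 14): truth gives 0; bid 14 gives 6 > 0. Violating.
Others bid (6, 7, 6): truth gives 0; bid 7 gives 13 > 0. Violating.
Others bid (6, 6, 20): truth gives 0; no alternative beats it.
Others bid (6, 7, 20): truth gives 0; no alternative beats it.
(Checking all 64 profiles: 27 have a profitable deviation, 37 do not.)

27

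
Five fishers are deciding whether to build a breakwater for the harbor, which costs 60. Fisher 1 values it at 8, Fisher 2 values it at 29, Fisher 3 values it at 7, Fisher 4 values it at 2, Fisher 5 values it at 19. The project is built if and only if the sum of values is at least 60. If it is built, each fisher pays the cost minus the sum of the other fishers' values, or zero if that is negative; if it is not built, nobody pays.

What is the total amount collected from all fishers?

Total value 65 ≥ cost 60, so it is built.
Fisher 1: others sum to 57; max(0, 60 - 57) = 3.
Fisher 2: others sum to 36; max(0, 60 - 36) = 24.
Fisher 3: others sum to 58; max(0, 60 - 58) = 2.
Fisher 4: others sum to 63; max(0, 60 - 63) = 0.
Fisher 5: others sum to 46; max(0, 60 - 46) = 14.
Total collected = 3 + 24 + 2 + 0 + 14 = 43.

43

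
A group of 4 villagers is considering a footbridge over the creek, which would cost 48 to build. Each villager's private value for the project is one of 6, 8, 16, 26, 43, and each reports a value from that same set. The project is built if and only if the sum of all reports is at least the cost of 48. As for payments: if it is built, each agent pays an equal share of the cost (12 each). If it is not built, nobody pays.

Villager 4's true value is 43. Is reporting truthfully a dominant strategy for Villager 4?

Yes

Check each profile of the others' reports and compare truth against every alternative report.
Others report (6, 6, 6): truth gives 31, best alternative gives 0.
Others report (6, 6, 8): truth gives 31, best alternative gives 0.
Others report (6, 8, 6): truth gives 31, best alternative gives 0.
Others report (8, 6, 6): truth gives 31, best alternative gives 0.
Others report (6, 6, 16): truth gives 31, best alternative gives 31.
Others report (6, 6, 26): truth gives 31, best alternative gives 31.
(Remaining 119 profiles checked similarly; truth is weakly best in each.)
In every case the truthful report is at least as good as any alternative, so it is a dominant strategy.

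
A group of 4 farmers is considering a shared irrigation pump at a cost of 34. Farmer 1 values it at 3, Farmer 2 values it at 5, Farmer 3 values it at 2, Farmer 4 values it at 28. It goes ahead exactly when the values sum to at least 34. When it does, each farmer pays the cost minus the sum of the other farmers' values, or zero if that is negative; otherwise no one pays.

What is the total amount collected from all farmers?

25

Total value 38 ≥ cost 34, so it is built.
Farmer 1: others sum to 35; max(0, 34 - 35) = 0.
Farmer 2: others sum to 33; max(0, 34 - 33) = 1.
Farmer 3: others sum to 36; max(0, 34 - 36) = 0.
Farmer 4: others sum to 10; max(0, 34 - 10) = 24.
Total collected = 0 + 1 + 0 + 24 = 25.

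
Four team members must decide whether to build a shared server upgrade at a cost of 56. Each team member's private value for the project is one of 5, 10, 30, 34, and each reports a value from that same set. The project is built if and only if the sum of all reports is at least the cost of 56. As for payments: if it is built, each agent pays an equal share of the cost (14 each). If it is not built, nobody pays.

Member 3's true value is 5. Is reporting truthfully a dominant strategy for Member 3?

Yes

Check each profile of the others' reports and compare truth against every alternative report.
Others report (5, 10, 34): truth gives 0, best alternative gives -9.
Others report (5, 34, 10): truth gives 0, best alternative gives -9.
Others report (10, 5, 34): truth gives 0, best alternative gives -9.
Others report (10, 10, 30): truth gives 0, best alternative gives -9.
Others report (10, 30, 10): truth gives 0, best alternative gives -9.
Others report (10, 34, 5): truth gives 0, best alternative gives -9.
(Remaining 58 profiles checked similarly; truth is weakly best in each.)
In every case the truthful report is at least as good as any alternative, so it is a dominant strategy.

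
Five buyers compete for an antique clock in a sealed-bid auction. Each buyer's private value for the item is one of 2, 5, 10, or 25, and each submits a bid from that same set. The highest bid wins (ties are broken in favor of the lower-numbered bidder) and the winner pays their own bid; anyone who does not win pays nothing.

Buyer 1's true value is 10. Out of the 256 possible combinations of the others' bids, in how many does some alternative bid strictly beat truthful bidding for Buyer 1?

Others bid (2, 2, 2, 2): truth gives 0; bid 2 gives 8 > 0. Violating.
Others bid (2, 2, 2, 5): truth gives 0; bid 5 gives 5 > 0. Violating.
Others bid (2, 2, 5, 2): truth gives 0; bid 5 gives 5 > 0. Violating.
Others bid (2, 2, 5, 5): truth gives 0; bid 5 gives 5 > 0. Violating.
Others bid (2, 2, 2, 10): truth gives 0; no alternative beats it.
Others bid (2, 2, 2, 25): truth gives 0; no alternative beats it.
(Checking all 256 profiles: 16 have a profitable deviation, 240 do not.)

16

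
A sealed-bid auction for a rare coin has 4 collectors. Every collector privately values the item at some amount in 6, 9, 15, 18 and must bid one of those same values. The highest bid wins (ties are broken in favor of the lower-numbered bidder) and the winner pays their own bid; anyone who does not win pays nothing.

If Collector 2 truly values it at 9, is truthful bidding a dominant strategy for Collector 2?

Check each profile of the others' bids and compare truth against every alternative bid.
Others bid (6, 6, 6): truth gives 0, best alternative gives 0.
Others bid (6, 6, 9): truth gives 0, best alternative gives 0.
Others bid (6, 6, 15): truth gives 0, best alternative gives 0.
Others bid (6, 6, 18): truth gives 0, best alternative gives 0.
Others bid (6, 9, 6): truth gives 0, best alternative gives 0.
Others bid (6, 9, 9): truth gives 0, best alternative gives 0.
(Remaining 58 profiles checked similarly; truth is weakly best in each.)
In every case the truthful bid is at least as good as any alternative, so it is a dominant strategy.

Yes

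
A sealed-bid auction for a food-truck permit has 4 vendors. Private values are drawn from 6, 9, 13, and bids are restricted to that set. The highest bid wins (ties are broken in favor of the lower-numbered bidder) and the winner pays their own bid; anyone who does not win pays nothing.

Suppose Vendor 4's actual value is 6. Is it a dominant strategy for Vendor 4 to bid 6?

Yes

Check each profile of the others' bids and compare truth against every alternative bid.
Others bid (6, 6, 6): truth gives 0, best alternative gives -3.
Others bid (6, 6, 9): truth gives 0, best alternative gives 0.
Others bid (6, 6, 13): truth gives 0, best alternative gives 0.
Others bid (6, 9, 6): truth gives 0, best alternative gives 0.
Others bid (6, 9, 9): truth gives 0, best alternative gives 0.
Others bid (6, 9, 13): truth gives 0, best alternative gives 0.
(Remaining 21 profiles checked similarly; truth is weakly best in each.)
In every case the truthful bid is at least as good as any alternative, so it is a dominant strategy.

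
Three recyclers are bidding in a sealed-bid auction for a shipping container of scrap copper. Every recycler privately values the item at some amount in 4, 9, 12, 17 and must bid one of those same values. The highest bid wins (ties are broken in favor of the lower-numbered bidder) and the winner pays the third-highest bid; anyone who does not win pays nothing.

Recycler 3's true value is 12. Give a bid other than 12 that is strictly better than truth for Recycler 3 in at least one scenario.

Suppose Recycler 1 bids 4 and Recycler 2 bids 12.
Bid 12: loses, pays 0, utility 0.
Bid 17: wins, pays 4, utility 12 - 4 = 8.
So bidding 17 beats truth here (8 > 0).

17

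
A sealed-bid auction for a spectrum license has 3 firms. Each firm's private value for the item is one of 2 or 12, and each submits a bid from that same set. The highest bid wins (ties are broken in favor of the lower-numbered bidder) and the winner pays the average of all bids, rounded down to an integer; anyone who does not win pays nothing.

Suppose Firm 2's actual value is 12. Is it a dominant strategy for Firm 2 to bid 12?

Check each profile of the others' bids and compare truth against every alternative bid.
Others bid (2, 2): truth gives 7, best alternative gives 0.
Others bid (2, 12): truth gives 4, best alternative gives 0.
Others bid (12, 2): truth gives 0, best alternative gives 0.
Others bid (12, 12): truth gives 0, best alternative gives 0.
In every case the truthful bid is at least as good as any alternative, so it is a dominant strategy.

Yes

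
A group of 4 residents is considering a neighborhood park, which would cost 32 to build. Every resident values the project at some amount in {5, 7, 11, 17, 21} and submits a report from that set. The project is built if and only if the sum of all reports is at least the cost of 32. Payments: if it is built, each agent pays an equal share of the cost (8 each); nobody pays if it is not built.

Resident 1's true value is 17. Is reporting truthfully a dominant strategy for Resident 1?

Yes

Check each profile of the others' reports and compare truth against every alternative report.
Others report (5, 5, 5): truth gives 9, best alternative gives 9.
Others report (5, 5, 7): truth gives 9, best alternative gives 9.
Others report (5, 5, 11): truth gives 9, best alternative gives 9.
Others report (5, 5, 17): truth gives 9, best alternative gives 9.
Others report (5, 5, 21): truth gives 9, best alternative gives 9.
Others report (5, 7, 5): truth gives 9, best alternative gives 9.
(Remaining 119 profiles checked similarly; truth is weakly best in each.)
In every case the truthful report is at least as good as any alternative, so it is a dominant strategy.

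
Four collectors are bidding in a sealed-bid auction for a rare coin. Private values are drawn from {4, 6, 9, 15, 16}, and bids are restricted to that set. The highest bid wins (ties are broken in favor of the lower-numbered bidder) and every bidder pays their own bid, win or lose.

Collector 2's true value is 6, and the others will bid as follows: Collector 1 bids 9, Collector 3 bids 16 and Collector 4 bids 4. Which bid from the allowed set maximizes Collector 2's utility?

4

Bid 4: loses but pays 4, utility -4.
Bid 6: loses but pays 6, utility -6.
Bid 9: loses but pays 9, utility -9.
Bid 15: loses but pays 15, utility -15.
Bid 16: wins, pays 16, utility 6 - 16 = -10.
The best choice is 4 with utility -4.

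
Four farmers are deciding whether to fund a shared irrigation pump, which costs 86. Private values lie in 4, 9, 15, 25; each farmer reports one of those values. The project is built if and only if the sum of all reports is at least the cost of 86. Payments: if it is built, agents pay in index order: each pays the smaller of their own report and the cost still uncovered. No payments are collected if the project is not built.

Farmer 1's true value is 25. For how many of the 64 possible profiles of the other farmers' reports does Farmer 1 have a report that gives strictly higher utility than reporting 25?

Others report (25, 25, 25): truth gives 0; report 15 gives 10 > 0. Violating.
Others report (4, 4, 4): truth gives 0; no alternative beats it.
Others report (4, 4, 9): truth gives 0; no alternative beats it.
(Checking all 64 profiles: 1 has a profitable deviation, 63 do not.)

1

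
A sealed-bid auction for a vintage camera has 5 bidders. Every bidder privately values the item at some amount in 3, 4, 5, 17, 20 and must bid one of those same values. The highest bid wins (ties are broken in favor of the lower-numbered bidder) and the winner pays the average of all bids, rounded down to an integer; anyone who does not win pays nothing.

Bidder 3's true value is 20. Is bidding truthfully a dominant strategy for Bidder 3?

No

Consider the case where Bidder 1 bids 3, Bidder 2 bids 3, Bidder 4 bids 3 and Bidder 5 bids 3.
Truthful bid 20: wins, pays 6, utility 20 - 6 = 14.
Bid 4 instead: wins, pays 3, utility 20 - 3 = 17.
Since 17 > 14, bidding 4 is strictly better here, so truthful bidding is not dominant.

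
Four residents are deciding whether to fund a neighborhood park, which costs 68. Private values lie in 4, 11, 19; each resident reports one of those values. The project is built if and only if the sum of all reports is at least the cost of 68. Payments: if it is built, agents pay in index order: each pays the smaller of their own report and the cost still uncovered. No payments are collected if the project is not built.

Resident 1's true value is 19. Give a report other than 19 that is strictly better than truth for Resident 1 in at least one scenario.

Suppose Resident 2 reports 19, Resident 3 reports 19 and Resident 4 reports 19.
Report 19: project built, pays 19, utility 19 - 19 = 0.
Report 11: project built, pays 11, utility 19 - 11 = 8.
So reporting 11 beats truth here (8 > 0).

11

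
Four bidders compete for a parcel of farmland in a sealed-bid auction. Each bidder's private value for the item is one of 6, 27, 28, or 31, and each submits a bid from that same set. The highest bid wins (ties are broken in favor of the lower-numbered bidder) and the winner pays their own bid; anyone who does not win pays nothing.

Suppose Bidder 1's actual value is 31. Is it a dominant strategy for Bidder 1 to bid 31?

Consider the case where Bidder 2 bids 6, Bidder 3 bids 6 and Bidder 4 bids 6.
Truthful bid 31: wins, pays 31, utility 31 - 31 = 0.
Bid 6 instead: wins, pays 6, utility 31 - 6 = 25.
Since 25 > 0, bidding 6 is strictly better here, so truthful bidding is not dominant.

No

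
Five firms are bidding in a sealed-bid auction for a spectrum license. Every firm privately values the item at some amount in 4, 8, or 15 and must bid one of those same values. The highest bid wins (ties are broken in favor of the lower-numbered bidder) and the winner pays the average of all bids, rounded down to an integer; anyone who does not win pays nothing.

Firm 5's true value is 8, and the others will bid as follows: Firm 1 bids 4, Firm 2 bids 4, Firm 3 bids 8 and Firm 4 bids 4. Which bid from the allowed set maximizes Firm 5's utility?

Bid 4: loses, pays 0, utility 0.
Bid 8: loses, pays 0, utility 0.
Bid 15: wins, pays 7, utility 8 - 7 = 1.
The best choice is 15 with utility 1.

15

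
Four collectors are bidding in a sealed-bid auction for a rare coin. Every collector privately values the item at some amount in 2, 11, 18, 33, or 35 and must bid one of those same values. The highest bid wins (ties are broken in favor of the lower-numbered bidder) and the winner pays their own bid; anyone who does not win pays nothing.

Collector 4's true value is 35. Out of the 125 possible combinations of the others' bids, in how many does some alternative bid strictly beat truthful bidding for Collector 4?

Others bid (2, 2, 2): truth gives 0; bid 11 gives 24 > 0. Violating.
Others bid (2, 2, 11): truth gives 0; bid 18 gives 17 > 0. Violating.
Others bid (2, 2, 18): truth gives 0; bid 33 gives 2 > 0. Violating.
Others bid (2, 11, 2): truth gives 0; bid 18 gives 17 > 0. Violating.
Others bid (2, 2, 33): truth gives 0; no alternative beats it.
Others bid (2, 2, 35): truth gives 0; no alternative beats it.
(Checking all 125 profiles: 27 have a profitable deviation, 98 do not.)

27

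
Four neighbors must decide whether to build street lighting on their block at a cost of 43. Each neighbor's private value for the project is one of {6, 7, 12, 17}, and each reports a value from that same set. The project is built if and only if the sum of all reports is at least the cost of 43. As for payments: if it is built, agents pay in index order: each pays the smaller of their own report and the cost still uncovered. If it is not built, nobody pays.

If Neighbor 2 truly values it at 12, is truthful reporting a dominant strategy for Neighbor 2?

No

Consider the case where Neighbor 1 reports 6, Neighbor 3 reports 17 and Neighbor 4 reports 17.
Truthful report 12: project built, pays 12, utility 12 - 12 = 0.
Report 6 instead: project built, pays 6, utility 12 - 6 = 6.
Since 6 > 0, reporting 6 is strictly better here, so truthful reporting is not dominant.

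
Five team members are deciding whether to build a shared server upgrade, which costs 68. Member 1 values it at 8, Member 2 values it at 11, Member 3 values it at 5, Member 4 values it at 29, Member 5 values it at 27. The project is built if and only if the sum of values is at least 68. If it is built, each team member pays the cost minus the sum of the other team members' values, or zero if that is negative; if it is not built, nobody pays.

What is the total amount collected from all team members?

32

Total value 80 ≥ cost 68, so it is built.
Member 1: others sum to 72; max(0, 68 - 72) = 0.
Member 2: others sum to 69; max(0, 68 - 69) = 0.
Member 3: others sum to 75; max(0, 68 - 75) = 0.
Member 4: others sum to 51; max(0, 68 - 51) = 17.
Member 5: others sum to 53; max(0, 68 - 53) = 15.
Total collected = 0 + 0 + 0 + 17 + 15 = 32.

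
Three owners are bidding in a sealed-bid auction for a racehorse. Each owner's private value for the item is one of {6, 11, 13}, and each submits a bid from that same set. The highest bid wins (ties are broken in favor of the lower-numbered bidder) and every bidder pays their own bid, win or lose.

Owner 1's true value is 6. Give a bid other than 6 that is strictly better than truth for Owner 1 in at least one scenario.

Suppose Owner 2 bids 6 and Owner 3 bids 11.
Bid 6: loses but pays 6, utility -6.
Bid 11: wins, pays 11, utility 6 - 11 = -5.
So bidding 11 beats truth here (-5 > -6).

11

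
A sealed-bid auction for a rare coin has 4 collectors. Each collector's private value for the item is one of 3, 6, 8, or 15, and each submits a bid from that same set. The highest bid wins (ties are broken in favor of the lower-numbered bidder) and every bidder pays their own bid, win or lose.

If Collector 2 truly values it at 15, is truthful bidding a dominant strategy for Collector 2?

Consider the case where Collector 1 bids 3, Collector 3 bids 3 and Collector 4 bids 3.
Truthful bid 15: wins, pays 15, utility 15 - 15 = 0.
Bid 6 instead: wins, pays 6, utility 15 - 6 = 9.
Since 9 > 0, bidding 6 is strictly better here, so truthful bidding is not dominant.

No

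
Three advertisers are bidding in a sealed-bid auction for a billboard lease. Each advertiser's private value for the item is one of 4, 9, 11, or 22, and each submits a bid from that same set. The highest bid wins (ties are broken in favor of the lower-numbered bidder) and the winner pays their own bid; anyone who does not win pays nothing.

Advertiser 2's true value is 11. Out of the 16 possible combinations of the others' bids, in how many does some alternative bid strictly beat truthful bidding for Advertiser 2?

2

Others bid (4, 4): truth gives 0; bid 9 gives 2 > 0. Violating.
Others bid (4, 9): truth gives 0; bid 9 gives 2 > 0. Violating.
Others bid (4, 11): truth gives 0; no alternative beats it.
Others bid (4, 22): truth gives 0; no alternative beats it.
(Checking all 16 profiles: 2 have a profitable deviation, 14 do not.)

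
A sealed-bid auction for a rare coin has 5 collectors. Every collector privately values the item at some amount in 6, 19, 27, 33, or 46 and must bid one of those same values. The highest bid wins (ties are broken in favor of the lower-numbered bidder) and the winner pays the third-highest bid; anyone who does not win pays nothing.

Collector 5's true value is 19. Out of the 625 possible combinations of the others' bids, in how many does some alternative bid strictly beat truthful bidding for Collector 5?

Others bid (6, 6, 6, 19): truth gives 0; bid 27 gives 13 > 0. Violating.
Others bid (6, 6, 6, 27): truth gives 0; bid 33 gives 13 > 0. Violating.
Others bid (6, 6, 6, 33): truth gives 0; bid 46 gives 13 > 0. Violating.
Others bid (6, 6, 19, 6): truth gives 0; bid 27 gives 13 > 0. Violating.
Others bid (6, 6, 6, 6): truth gives 13; no alternative beats it.
Others bid (6, 6, 6, 46): truth gives 0; no alternative beats it.
(Checking all 625 profiles: 12 have a profitable deviation, 613 do not.)

12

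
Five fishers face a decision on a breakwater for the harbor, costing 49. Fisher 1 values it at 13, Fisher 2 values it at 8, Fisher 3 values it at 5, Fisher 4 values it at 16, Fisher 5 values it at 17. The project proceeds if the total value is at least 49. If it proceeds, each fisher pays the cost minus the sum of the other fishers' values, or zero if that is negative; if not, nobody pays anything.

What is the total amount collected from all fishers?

16

Total value 59 ≥ cost 49, so it is built.
Fisher 1: others sum to 46; max(0, 49 - 46) = 3.
Fisher 2: others sum to 51; max(0, 49 - 51) = 0.
Fisher 3: others sum to 54; max(0, 49 - 54) = 0.
Fisher 4: others sum to 43; max(0, 49 - 43) = 6.
Fisher 5: others sum to 42; max(0, 49 - 42) = 7.
Total collected = 3 + 0 + 0 + 6 + 7 = 16.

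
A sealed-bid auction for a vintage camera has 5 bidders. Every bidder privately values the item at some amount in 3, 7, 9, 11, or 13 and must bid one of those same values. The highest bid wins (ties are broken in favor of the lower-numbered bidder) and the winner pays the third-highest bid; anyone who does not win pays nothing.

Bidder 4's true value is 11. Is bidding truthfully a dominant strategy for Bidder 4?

No

Consider the case where Bidder 1 bids 3, Bidder 2 bids 3, Bidder 3 bids 3 and Bidder 5 bids 13.
Truthful bid 11: loses, pays 0, utility 0.
Bid 13 instead: wins, pays 3, utility 11 - 3 = 8.
Since 8 > 0, bidding 13 is strictly better here, so truthful bidding is not dominant.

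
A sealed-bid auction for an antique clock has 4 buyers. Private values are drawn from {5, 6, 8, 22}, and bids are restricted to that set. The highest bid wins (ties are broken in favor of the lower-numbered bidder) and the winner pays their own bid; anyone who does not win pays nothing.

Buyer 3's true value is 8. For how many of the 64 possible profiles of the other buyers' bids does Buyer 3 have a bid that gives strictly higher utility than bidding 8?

2

Others bid (5, 5, 5): truth gives 0; bid 6 gives 2 > 0. Violating.
Others bid (5, 5, 6): truth gives 0; bid 6 gives 2 > 0. Violating.
Others bid (5, 5, 8): truth gives 0; no alternative beats it.
Others bid (5, 5, 22): truth gives 0; no alternative beats it.
(Checking all 64 profiles: 2 have a profitable deviation, 62 do not.)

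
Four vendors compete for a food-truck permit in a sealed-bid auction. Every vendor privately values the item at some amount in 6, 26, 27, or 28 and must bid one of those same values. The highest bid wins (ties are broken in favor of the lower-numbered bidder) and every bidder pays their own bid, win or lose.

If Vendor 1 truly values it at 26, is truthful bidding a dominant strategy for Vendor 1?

No

Consider the case where Vendor 2 bids 6, Vendor 3 bids 6 and Vendor 4 bids 6.
Truthful bid 26: wins, pays 26, utility 26 - 26 = 0.
Bid 6 instead: wins, pays 6, utility 26 - 6 = 20.
Since 20 > 0, bidding 6 is strictly better here, so truthful bidding is not dominant.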